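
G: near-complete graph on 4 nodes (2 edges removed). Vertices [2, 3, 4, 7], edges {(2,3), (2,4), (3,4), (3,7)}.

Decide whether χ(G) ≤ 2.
The clique on vertices [2, 3, 4] has size 3 > 2, so it alone needs 3 colors.

No, G is not 2-colorable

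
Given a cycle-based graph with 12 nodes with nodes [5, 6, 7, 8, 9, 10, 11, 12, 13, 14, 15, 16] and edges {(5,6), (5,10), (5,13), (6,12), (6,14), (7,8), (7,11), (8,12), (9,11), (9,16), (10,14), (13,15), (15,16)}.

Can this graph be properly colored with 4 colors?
A valid 4-coloring: color 1: [6, 8, 10, 11, 13, 16]; color 2: [5, 7, 9, 12, 14, 15].
(χ(G) = 2 ≤ 4.)

Yes, G is 4-colorable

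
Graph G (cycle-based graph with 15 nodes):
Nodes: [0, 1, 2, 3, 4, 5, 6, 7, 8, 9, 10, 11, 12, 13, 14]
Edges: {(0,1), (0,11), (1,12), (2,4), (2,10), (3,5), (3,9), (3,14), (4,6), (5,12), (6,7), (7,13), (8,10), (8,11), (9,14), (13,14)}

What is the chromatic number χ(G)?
χ(G) = 3

Clique number ω(G) = 3 (lower bound: χ ≥ ω).
The clique on [3, 9, 14] has size 3, forcing χ ≥ 3, and the coloring below uses 3 colors, so χ(G) = 3.
A valid 3-coloring: color 1: [0, 2, 3, 6, 8, 12, 13]; color 2: [1, 4, 5, 7, 10, 11, 14]; color 3: [9].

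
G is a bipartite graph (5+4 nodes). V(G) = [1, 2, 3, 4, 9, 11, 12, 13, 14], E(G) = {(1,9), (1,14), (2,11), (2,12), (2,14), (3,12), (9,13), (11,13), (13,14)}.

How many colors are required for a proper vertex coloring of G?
χ(G) = 2

Clique number ω(G) = 2 (lower bound: χ ≥ ω).
The graph is bipartite (no odd cycle), so 2 colors suffice: χ(G) = 2.
A valid 2-coloring: color 1: [4, 9, 11, 12, 14]; color 2: [1, 2, 3, 13].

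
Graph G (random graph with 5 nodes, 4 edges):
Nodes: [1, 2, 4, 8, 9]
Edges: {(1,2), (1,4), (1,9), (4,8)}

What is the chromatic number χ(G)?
Clique number ω(G) = 2 (lower bound: χ ≥ ω).
The graph is bipartite (no odd cycle), so 2 colors suffice: χ(G) = 2.
A valid 2-coloring: color 1: [1, 8]; color 2: [2, 4, 9].

χ(G) = 2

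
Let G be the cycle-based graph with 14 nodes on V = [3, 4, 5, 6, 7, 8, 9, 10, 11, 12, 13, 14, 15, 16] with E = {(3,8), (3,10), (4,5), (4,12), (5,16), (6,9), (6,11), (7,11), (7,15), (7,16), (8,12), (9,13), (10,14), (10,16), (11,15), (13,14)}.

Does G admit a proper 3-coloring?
Yes, G is 3-colorable

A valid 3-coloring: color 1: [3, 9, 11, 12, 14, 16]; color 2: [4, 6, 7, 8, 10, 13]; color 3: [5, 15].
(χ(G) = 3 ≤ 3.)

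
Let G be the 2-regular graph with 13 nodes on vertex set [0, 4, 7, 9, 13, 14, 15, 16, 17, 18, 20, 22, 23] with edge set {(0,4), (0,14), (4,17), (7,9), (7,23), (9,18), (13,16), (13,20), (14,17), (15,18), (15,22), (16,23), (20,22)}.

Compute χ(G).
χ(G) = 3

Clique number ω(G) = 2 (lower bound: χ ≥ ω).
Odd cycle [9, 7, 23, 16, 13, 20, 22, 15, 18] needs 3 colors (χ ≥ 3).
The coloring below uses 3 colors, so χ(G) = 3.
A valid 3-coloring: color 1: [0, 9, 15, 16, 17, 20]; color 2: [4, 13, 14, 18, 22, 23]; color 3: [7].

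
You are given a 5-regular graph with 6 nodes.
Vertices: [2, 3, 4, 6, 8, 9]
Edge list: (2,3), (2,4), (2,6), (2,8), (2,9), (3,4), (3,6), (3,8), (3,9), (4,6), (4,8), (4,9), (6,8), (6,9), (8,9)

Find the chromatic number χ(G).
χ(G) = 6

Clique number ω(G) = 6 (lower bound: χ ≥ ω).
The clique on [2, 3, 4, 6, 8, 9] has size 6, forcing χ ≥ 6, and the coloring below uses 6 colors, so χ(G) = 6.
A valid 6-coloring: color 1: [6]; color 2: [8]; color 3: [9]; color 4: [2]; color 5: [4]; color 6: [3].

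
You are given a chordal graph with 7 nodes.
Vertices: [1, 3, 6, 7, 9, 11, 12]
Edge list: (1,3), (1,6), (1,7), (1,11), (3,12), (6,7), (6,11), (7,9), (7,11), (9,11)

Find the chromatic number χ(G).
Clique number ω(G) = 4 (lower bound: χ ≥ ω).
The clique on [1, 6, 7, 11] has size 4, forcing χ ≥ 4, and the coloring below uses 4 colors, so χ(G) = 4.
A valid 4-coloring: color 1: [3, 7]; color 2: [11, 12]; color 3: [1, 9]; color 4: [6].

χ(G) = 4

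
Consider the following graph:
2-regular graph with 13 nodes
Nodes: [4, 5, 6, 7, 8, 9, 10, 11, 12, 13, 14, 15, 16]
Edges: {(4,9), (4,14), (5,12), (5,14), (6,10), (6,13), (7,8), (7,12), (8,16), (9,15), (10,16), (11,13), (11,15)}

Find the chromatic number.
χ(G) = 3

Clique number ω(G) = 2 (lower bound: χ ≥ ω).
Odd cycle [6, 10, 16, 8, 7, 12, 5, 14, 4, 9, 15, 11, 13] needs 3 colors (χ ≥ 3).
The coloring below uses 3 colors, so χ(G) = 3.
A valid 3-coloring: color 1: [4, 5, 6, 7, 11, 16]; color 2: [8, 9, 10, 12, 13, 14]; color 3: [15].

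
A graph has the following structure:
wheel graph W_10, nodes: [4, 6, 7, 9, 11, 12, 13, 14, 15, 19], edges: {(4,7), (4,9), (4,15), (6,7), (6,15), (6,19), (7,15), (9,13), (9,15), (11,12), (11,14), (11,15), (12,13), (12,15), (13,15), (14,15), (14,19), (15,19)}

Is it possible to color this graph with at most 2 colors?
No, G is not 2-colorable

The clique on vertices [4, 9, 15] has size 3 > 2, so it alone needs 3 colors.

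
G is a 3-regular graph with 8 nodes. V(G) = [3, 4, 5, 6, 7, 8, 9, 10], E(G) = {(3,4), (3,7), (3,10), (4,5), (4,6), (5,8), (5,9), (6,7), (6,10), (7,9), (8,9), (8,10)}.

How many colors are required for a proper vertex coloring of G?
Clique number ω(G) = 3 (lower bound: χ ≥ ω).
The clique on [5, 8, 9] has size 3, forcing χ ≥ 3, and the coloring below uses 3 colors, so χ(G) = 3.
A valid 3-coloring: color 1: [3, 6, 9]; color 2: [5, 7, 10]; color 3: [4, 8].

χ(G) = 3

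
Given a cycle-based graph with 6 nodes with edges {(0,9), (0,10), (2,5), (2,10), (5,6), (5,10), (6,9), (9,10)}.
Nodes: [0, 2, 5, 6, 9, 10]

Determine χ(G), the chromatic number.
χ(G) = 3

Clique number ω(G) = 3 (lower bound: χ ≥ ω).
The clique on [0, 9, 10] has size 3, forcing χ ≥ 3, and the coloring below uses 3 colors, so χ(G) = 3.
A valid 3-coloring: color 1: [6, 10]; color 2: [5, 9]; color 3: [0, 2].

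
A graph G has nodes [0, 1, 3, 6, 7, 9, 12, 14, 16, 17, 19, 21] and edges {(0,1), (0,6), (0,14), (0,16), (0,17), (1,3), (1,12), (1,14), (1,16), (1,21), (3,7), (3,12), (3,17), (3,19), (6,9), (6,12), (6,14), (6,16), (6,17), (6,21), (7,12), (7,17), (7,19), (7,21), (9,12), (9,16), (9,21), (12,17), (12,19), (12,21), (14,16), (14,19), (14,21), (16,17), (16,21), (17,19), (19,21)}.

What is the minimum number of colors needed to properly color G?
Clique number ω(G) = 5 (lower bound: χ ≥ ω).
The clique on [3, 7, 12, 17, 19] has size 5, forcing χ ≥ 5, and the coloring below uses 5 colors, so χ(G) = 5.
A valid 5-coloring: color 1: [0, 3, 21]; color 2: [12, 16]; color 3: [1, 6, 19]; color 4: [9, 14, 17]; color 5: [7].

χ(G) = 5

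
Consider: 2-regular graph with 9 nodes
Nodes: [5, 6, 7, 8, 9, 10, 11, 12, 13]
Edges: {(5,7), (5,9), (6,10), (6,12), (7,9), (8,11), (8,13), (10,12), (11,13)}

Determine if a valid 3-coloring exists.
A valid 3-coloring: color 1: [6, 7, 13]; color 2: [5, 10, 11]; color 3: [8, 9, 12].
(χ(G) = 3 ≤ 3.)

Yes, G is 3-colorable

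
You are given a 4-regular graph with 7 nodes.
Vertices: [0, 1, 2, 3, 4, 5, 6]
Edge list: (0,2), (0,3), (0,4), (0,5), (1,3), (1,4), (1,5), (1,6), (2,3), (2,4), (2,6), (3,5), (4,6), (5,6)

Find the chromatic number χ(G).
χ(G) = 4

Clique number ω(G) = 3 (lower bound: χ ≥ ω).
Suppose a proper 3-coloring c exists. The clique [0, 2, 3] takes 3 distinct colors; by symmetry let c(0) = 1, c(2) = 2, c(3) = 3.
- Vertex 4: neighbors [0, 2] already have colors [1, 2] ⇒ c(4) = 3.
- Vertex 5: neighbors [0, 3] already have colors [1, 3] ⇒ c(5) = 2.
- Vertex 1: neighbors [5, 3] already have colors [2, 3] ⇒ c(1) = 1.
- Vertex 6: neighbors [1, 2, 4] already have colors [1, 2, 3] — all 3 colors blocked. Contradiction.
The forced assignments end in a contradiction, so G has no proper 3-coloring (χ ≥ 4).
The coloring below uses 4 colors, so χ(G) = 4.
A valid 4-coloring: color 1: [3, 6]; color 2: [0, 1]; color 3: [2, 5]; color 4: [4].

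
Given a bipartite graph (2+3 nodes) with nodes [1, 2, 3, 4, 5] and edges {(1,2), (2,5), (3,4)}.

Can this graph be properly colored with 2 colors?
A valid 2-coloring: color 1: [2, 3]; color 2: [1, 4, 5].
(χ(G) = 2 ≤ 2.)

Yes, G is 2-colorable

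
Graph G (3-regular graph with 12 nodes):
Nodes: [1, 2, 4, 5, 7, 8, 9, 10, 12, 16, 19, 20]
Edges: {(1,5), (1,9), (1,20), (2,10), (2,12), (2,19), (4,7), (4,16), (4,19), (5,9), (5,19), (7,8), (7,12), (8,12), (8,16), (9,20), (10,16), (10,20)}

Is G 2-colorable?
The clique on vertices [1, 9, 20] has size 3 > 2, so it alone needs 3 colors.

No, G is not 2-colorable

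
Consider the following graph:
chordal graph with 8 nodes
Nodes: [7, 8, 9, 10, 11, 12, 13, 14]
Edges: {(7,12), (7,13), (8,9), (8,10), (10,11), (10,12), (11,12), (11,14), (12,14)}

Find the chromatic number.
χ(G) = 3

Clique number ω(G) = 3 (lower bound: χ ≥ ω).
The clique on [10, 11, 12] has size 3, forcing χ ≥ 3, and the coloring below uses 3 colors, so χ(G) = 3.
A valid 3-coloring: color 1: [8, 12, 13]; color 2: [7, 9, 11]; color 3: [10, 14].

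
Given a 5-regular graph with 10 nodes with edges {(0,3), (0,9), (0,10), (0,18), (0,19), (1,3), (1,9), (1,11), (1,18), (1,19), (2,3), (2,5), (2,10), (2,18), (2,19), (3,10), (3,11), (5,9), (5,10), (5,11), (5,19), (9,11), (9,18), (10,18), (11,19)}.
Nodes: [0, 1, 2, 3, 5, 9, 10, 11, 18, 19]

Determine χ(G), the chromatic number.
Clique number ω(G) = 3 (lower bound: χ ≥ ω).
Suppose a proper 3-coloring c exists. The clique [0, 3, 10] takes 3 distinct colors; by symmetry let c(0) = 1, c(3) = 2, c(10) = 3.
- Vertex 2: neighbors [3, 10] already have colors [2, 3] ⇒ c(2) = 1.
- Vertex 5: neighbors [2, 10] already have colors [1, 3] ⇒ c(5) = 2.
- Vertex 9: neighbors [0, 5] already have colors [1, 2] ⇒ c(9) = 3.
- Vertex 1: neighbors [3, 9] already have colors [2, 3] ⇒ c(1) = 1.
- Vertex 11: neighbors [1, 3, 9] already have colors [1, 2, 3] — all 3 colors blocked. Contradiction.
The forced assignments end in a contradiction, so G has no proper 3-coloring (χ ≥ 4).
The coloring below uses 4 colors, so χ(G) = 4.
A valid 4-coloring: color 1: [0, 1, 5]; color 2: [10, 11]; color 3: [3, 18, 19]; color 4: [2, 9].

χ(G) = 4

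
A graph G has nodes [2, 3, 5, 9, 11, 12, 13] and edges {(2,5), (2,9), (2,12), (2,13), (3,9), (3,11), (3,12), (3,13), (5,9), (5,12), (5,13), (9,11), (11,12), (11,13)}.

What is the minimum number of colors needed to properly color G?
χ(G) = 3

Clique number ω(G) = 3 (lower bound: χ ≥ ω).
The clique on [3, 9, 11] has size 3, forcing χ ≥ 3, and the coloring below uses 3 colors, so χ(G) = 3.
A valid 3-coloring: color 1: [2, 11]; color 2: [3, 5]; color 3: [9, 12, 13].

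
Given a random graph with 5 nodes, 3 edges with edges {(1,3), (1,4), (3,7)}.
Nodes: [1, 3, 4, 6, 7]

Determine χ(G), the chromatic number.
Clique number ω(G) = 2 (lower bound: χ ≥ ω).
The graph is bipartite (no odd cycle), so 2 colors suffice: χ(G) = 2.
A valid 2-coloring: color 1: [3, 4, 6]; color 2: [1, 7].

χ(G) = 2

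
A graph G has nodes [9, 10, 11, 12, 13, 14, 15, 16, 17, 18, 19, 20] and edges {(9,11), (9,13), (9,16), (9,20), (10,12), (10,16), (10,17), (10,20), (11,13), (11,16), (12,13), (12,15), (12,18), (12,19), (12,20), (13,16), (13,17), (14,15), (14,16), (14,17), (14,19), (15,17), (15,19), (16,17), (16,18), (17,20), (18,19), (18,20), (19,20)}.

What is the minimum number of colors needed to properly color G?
χ(G) = 4

Clique number ω(G) = 4 (lower bound: χ ≥ ω).
The clique on [12, 18, 19, 20] has size 4, forcing χ ≥ 4, and the coloring below uses 4 colors, so χ(G) = 4.
A valid 4-coloring: color 1: [15, 16, 20]; color 2: [9, 12, 17]; color 3: [10, 13, 19]; color 4: [11, 14, 18].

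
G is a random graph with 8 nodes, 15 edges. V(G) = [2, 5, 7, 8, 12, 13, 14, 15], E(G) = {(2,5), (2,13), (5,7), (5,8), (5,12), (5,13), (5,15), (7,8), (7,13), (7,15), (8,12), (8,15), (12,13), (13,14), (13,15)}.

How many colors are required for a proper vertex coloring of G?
χ(G) = 4

Clique number ω(G) = 4 (lower bound: χ ≥ ω).
The clique on [5, 7, 8, 15] has size 4, forcing χ ≥ 4, and the coloring below uses 4 colors, so χ(G) = 4.
A valid 4-coloring: color 1: [8, 13]; color 2: [5, 14]; color 3: [2, 12, 15]; color 4: [7].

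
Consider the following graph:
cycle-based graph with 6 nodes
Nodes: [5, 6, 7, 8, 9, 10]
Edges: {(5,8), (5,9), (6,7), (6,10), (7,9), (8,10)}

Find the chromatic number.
Clique number ω(G) = 2 (lower bound: χ ≥ ω).
The graph is bipartite (no odd cycle), so 2 colors suffice: χ(G) = 2.
A valid 2-coloring: color 1: [5, 7, 10]; color 2: [6, 8, 9].

χ(G) = 2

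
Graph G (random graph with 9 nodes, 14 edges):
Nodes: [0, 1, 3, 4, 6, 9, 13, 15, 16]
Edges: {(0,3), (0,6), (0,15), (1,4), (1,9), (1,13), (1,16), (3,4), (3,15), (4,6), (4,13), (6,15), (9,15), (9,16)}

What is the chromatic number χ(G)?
χ(G) = 3

Clique number ω(G) = 3 (lower bound: χ ≥ ω).
The clique on [0, 3, 15] has size 3, forcing χ ≥ 3, and the coloring below uses 3 colors, so χ(G) = 3.
A valid 3-coloring: color 1: [1, 3, 6]; color 2: [4, 15, 16]; color 3: [0, 9, 13].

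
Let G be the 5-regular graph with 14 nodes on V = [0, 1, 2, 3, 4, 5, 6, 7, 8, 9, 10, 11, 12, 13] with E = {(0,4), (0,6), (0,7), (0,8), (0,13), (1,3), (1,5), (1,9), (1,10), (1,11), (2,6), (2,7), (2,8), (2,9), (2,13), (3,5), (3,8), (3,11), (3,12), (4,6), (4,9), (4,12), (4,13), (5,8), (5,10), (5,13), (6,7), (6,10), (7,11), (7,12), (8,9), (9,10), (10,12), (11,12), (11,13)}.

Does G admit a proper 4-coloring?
A valid 4-coloring: color 1: [0, 2, 5, 11]; color 2: [3, 4, 7, 10]; color 3: [1, 6, 8, 12, 13]; color 4: [9].
(χ(G) = 4 ≤ 4.)

Yes, G is 4-colorable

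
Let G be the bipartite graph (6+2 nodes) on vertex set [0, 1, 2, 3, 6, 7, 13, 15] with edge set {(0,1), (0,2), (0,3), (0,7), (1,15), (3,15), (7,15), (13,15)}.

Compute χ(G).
χ(G) = 2

Clique number ω(G) = 2 (lower bound: χ ≥ ω).
The graph is bipartite (no odd cycle), so 2 colors suffice: χ(G) = 2.
A valid 2-coloring: color 1: [0, 6, 15]; color 2: [1, 2, 3, 7, 13].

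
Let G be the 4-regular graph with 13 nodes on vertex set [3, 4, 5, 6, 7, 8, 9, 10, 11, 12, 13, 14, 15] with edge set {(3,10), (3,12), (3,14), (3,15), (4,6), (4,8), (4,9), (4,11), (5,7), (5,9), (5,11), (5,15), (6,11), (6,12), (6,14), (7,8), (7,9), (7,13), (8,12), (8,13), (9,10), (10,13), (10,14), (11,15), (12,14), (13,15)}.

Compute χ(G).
Clique number ω(G) = 3 (lower bound: χ ≥ ω).
The clique on [3, 10, 14] has size 3, forcing χ ≥ 3, and the coloring below uses 3 colors, so χ(G) = 3.
A valid 3-coloring: color 1: [3, 5, 6, 8]; color 2: [9, 11, 13, 14]; color 3: [4, 7, 10, 12, 15].

χ(G) = 3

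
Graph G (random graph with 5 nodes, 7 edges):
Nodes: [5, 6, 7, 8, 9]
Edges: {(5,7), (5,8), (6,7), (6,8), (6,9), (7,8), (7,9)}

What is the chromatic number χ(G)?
χ(G) = 3

Clique number ω(G) = 3 (lower bound: χ ≥ ω).
The clique on [5, 7, 8] has size 3, forcing χ ≥ 3, and the coloring below uses 3 colors, so χ(G) = 3.
A valid 3-coloring: color 1: [7]; color 2: [8, 9]; color 3: [5, 6].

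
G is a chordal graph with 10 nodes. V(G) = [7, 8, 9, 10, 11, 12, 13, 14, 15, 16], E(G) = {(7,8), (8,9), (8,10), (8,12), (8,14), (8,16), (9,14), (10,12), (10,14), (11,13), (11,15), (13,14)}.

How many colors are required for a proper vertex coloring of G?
Clique number ω(G) = 3 (lower bound: χ ≥ ω).
The clique on [8, 9, 14] has size 3, forcing χ ≥ 3, and the coloring below uses 3 colors, so χ(G) = 3.
A valid 3-coloring: color 1: [8, 13, 15]; color 2: [7, 11, 12, 14, 16]; color 3: [9, 10].

χ(G) = 3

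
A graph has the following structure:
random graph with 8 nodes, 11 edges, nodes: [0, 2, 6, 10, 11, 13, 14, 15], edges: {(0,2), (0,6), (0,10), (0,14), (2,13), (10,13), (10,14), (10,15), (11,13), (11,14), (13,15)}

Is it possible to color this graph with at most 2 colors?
No, G is not 2-colorable

The clique on vertices [0, 10, 14] has size 3 > 2, so it alone needs 3 colors.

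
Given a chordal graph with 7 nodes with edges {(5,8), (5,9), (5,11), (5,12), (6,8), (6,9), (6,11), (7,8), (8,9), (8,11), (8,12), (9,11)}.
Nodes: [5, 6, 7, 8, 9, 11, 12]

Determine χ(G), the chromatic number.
χ(G) = 4

Clique number ω(G) = 4 (lower bound: χ ≥ ω).
The clique on [5, 8, 9, 11] has size 4, forcing χ ≥ 4, and the coloring below uses 4 colors, so χ(G) = 4.
A valid 4-coloring: color 1: [8]; color 2: [7, 9, 12]; color 3: [11]; color 4: [5, 6].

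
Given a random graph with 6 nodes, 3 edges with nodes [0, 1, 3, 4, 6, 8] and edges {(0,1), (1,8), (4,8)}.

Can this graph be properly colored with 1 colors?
Edge (1,8) forces its endpoints to differ, so 1 color is not enough.

No, G is not 1-colorable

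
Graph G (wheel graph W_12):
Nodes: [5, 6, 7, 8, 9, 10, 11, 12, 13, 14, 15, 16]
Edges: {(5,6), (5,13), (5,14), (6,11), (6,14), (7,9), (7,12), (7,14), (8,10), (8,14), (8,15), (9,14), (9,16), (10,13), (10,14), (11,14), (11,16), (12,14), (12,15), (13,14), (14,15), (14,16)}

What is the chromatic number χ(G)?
χ(G) = 4

Clique number ω(G) = 3 (lower bound: χ ≥ ω).
Odd cycle [15, 8, 10, 13, 5, 6, 11, 16, 9, 7, 12] needs 3 colors (χ ≥ 3).
Vertex 14 is adjacent to every vertex of [5, 6, 7, 8, 9, 10, 11, 12, 13, 15, 16], which already need 3 colors among themselves, so 14 needs a new color (χ ≥ 4).
The coloring below uses 4 colors, so χ(G) = 4.
A valid 4-coloring: color 1: [14]; color 2: [5, 7, 10, 11, 15]; color 3: [6, 8, 12, 13, 16]; color 4: [9].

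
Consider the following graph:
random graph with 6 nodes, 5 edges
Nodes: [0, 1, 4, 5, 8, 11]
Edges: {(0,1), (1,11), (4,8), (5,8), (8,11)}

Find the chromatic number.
Clique number ω(G) = 2 (lower bound: χ ≥ ω).
The graph is bipartite (no odd cycle), so 2 colors suffice: χ(G) = 2.
A valid 2-coloring: color 1: [1, 8]; color 2: [0, 4, 5, 11].

χ(G) = 2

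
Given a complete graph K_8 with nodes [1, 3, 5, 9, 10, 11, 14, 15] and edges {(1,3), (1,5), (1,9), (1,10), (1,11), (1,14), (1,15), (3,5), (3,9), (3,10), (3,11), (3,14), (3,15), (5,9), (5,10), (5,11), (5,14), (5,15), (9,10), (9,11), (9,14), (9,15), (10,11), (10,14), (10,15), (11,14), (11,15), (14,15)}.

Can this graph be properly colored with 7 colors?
The clique on vertices [1, 3, 5, 9, 10, 11, 14, 15] has size 8 > 7, so it alone needs 8 colors.

No, G is not 7-colorable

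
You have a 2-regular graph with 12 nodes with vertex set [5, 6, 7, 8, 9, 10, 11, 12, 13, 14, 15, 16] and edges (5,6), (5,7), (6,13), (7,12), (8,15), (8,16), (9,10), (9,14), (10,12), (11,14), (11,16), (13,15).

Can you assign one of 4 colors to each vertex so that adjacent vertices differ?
Yes, G is 4-colorable

A valid 4-coloring: color 1: [5, 8, 9, 11, 12, 13]; color 2: [6, 7, 10, 14, 15, 16].
(χ(G) = 2 ≤ 4.)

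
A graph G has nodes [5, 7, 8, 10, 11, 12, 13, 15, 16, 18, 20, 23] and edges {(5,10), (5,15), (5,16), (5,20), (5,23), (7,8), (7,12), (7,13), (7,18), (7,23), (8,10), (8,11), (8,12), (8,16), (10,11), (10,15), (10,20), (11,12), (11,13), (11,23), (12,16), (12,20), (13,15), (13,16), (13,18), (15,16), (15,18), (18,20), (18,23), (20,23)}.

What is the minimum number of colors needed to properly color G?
Clique number ω(G) = 3 (lower bound: χ ≥ ω).
Suppose a proper 3-coloring c exists. The clique [5, 10, 15] takes 3 distinct colors; by symmetry let c(5) = 1, c(10) = 2, c(15) = 3.
- Vertex 16: neighbors [5, 15] already have colors [1, 3] ⇒ c(16) = 2.
- Vertex 13: neighbors [16, 15] already have colors [2, 3] ⇒ c(13) = 1.
- Vertex 11: neighbors [13, 10] already have colors [1, 2] ⇒ c(11) = 3.
- Vertex 12: neighbors [16, 11] already have colors [2, 3] ⇒ c(12) = 1.
- Vertex 8: neighbors [12, 10, 11] already have colors [1, 2, 3] — all 3 colors blocked. Contradiction.
The forced assignments end in a contradiction, so G has no proper 3-coloring (χ ≥ 4).
The coloring below uses 4 colors, so χ(G) = 4.
A valid 4-coloring: color 1: [7, 11, 15, 20]; color 2: [10, 16, 18]; color 3: [8, 13, 23]; color 4: [5, 12].

χ(G) = 4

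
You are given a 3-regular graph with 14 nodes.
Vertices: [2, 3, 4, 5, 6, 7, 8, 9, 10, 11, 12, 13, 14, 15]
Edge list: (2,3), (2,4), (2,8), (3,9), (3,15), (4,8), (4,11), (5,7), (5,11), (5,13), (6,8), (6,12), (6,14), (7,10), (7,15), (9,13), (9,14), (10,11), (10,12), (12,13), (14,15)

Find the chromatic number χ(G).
χ(G) = 3

Clique number ω(G) = 3 (lower bound: χ ≥ ω).
The clique on [2, 4, 8] has size 3, forcing χ ≥ 3, and the coloring below uses 3 colors, so χ(G) = 3.
A valid 3-coloring: color 1: [3, 4, 7, 12, 14]; color 2: [8, 11, 13, 15]; color 3: [2, 5, 6, 9, 10].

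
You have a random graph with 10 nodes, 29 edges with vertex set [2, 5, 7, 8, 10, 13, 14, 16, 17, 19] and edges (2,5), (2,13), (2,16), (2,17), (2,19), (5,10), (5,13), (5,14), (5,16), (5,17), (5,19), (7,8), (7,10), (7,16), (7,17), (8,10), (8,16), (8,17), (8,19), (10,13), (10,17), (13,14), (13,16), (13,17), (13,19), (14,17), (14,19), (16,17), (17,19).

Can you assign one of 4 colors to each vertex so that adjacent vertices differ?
The clique on vertices [2, 5, 13, 16, 17] has size 5 > 4, so it alone needs 5 colors.

No, G is not 4-colorable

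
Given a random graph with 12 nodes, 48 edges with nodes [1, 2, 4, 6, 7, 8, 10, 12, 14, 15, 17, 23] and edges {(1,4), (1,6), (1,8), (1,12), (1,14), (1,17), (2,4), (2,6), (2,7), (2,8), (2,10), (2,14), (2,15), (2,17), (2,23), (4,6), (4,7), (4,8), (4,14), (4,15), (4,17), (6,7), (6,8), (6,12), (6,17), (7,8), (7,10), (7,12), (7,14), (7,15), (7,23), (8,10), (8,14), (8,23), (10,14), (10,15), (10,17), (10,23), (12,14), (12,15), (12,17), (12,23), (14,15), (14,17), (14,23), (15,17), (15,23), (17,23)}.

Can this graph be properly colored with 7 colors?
A valid 7-coloring: color 1: [6, 14]; color 2: [7, 17]; color 3: [2, 12]; color 4: [1, 23]; color 5: [8, 15]; color 6: [4, 10].
(χ(G) = 6 ≤ 7.)

Yes, G is 7-colorable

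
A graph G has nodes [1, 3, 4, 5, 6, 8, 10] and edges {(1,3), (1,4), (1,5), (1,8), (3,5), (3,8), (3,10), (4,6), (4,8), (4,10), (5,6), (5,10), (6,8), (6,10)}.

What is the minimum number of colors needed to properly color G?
Clique number ω(G) = 3 (lower bound: χ ≥ ω).
Suppose a proper 3-coloring c exists. The clique [1, 3, 5] takes 3 distinct colors; by symmetry let c(1) = 1, c(3) = 2, c(5) = 3.
- Vertex 8: neighbors [1, 3] already have colors [1, 2] ⇒ c(8) = 3.
- Vertex 4: neighbors [1, 8] already have colors [1, 3] ⇒ c(4) = 2.
- Vertex 6: neighbors [4, 5] already have colors [2, 3] ⇒ c(6) = 1.
- Vertex 10: neighbors [6, 3, 5] already have colors [1, 2, 3] — all 3 colors blocked. Contradiction.
The forced assignments end in a contradiction, so G has no proper 3-coloring (χ ≥ 4).
The coloring below uses 4 colors, so χ(G) = 4.
A valid 4-coloring: color 1: [3, 4]; color 2: [1, 6]; color 3: [5, 8]; color 4: [10].

χ(G) = 4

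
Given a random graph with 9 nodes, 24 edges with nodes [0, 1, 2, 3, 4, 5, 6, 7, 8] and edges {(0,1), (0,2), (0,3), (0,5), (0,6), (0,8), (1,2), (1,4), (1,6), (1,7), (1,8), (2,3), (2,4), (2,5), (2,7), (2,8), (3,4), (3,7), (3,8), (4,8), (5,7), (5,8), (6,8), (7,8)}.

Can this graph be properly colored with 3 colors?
No, G is not 3-colorable

The clique on vertices [0, 1, 2, 8] has size 4 > 3, so it alone needs 4 colors.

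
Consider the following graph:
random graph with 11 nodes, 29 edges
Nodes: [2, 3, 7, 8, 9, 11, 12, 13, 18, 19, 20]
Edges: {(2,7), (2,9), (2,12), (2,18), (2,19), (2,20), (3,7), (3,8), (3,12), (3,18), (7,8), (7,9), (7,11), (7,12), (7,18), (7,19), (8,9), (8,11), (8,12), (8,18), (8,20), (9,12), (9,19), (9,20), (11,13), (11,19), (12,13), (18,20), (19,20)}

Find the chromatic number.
Clique number ω(G) = 4 (lower bound: χ ≥ ω).
The clique on [2, 9, 19, 20] has size 4, forcing χ ≥ 4, and the coloring below uses 4 colors, so χ(G) = 4.
A valid 4-coloring: color 1: [7, 13, 20]; color 2: [2, 8]; color 3: [3, 9, 11]; color 4: [12, 18, 19].

χ(G) = 4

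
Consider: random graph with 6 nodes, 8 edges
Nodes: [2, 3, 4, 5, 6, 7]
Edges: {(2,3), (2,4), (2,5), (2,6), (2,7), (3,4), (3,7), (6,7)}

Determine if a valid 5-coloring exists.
A valid 5-coloring: color 1: [2]; color 2: [3, 5, 6]; color 3: [4, 7].
(χ(G) = 3 ≤ 5.)

Yes, G is 5-colorable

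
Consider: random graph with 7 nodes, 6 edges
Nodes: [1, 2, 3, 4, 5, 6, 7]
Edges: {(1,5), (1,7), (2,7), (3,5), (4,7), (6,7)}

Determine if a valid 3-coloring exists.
Yes, G is 3-colorable

A valid 3-coloring: color 1: [5, 7]; color 2: [1, 2, 3, 4, 6].
(χ(G) = 2 ≤ 3.)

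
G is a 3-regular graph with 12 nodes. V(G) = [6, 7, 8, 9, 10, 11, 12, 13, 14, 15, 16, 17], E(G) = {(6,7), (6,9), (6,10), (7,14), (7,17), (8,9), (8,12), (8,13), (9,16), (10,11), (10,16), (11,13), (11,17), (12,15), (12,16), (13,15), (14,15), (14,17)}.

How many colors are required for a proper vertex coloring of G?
χ(G) = 3

Clique number ω(G) = 3 (lower bound: χ ≥ ω).
The clique on [7, 14, 17] has size 3, forcing χ ≥ 3, and the coloring below uses 3 colors, so χ(G) = 3.
A valid 3-coloring: color 1: [7, 8, 11, 15, 16]; color 2: [6, 12, 13, 14]; color 3: [9, 10, 17].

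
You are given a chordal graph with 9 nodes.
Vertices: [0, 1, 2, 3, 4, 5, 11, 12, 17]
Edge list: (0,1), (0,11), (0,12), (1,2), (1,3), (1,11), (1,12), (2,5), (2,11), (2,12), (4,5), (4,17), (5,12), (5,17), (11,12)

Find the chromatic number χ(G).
χ(G) = 4

Clique number ω(G) = 4 (lower bound: χ ≥ ω).
The clique on [0, 1, 11, 12] has size 4, forcing χ ≥ 4, and the coloring below uses 4 colors, so χ(G) = 4.
A valid 4-coloring: color 1: [1, 5]; color 2: [3, 4, 12]; color 3: [0, 2, 17]; color 4: [11].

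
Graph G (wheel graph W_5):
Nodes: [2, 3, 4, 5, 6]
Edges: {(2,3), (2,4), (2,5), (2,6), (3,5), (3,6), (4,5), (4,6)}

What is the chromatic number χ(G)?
Clique number ω(G) = 3 (lower bound: χ ≥ ω).
The clique on [2, 3, 5] has size 3, forcing χ ≥ 3, and the coloring below uses 3 colors, so χ(G) = 3.
A valid 3-coloring: color 1: [2]; color 2: [5, 6]; color 3: [3, 4].

χ(G) = 3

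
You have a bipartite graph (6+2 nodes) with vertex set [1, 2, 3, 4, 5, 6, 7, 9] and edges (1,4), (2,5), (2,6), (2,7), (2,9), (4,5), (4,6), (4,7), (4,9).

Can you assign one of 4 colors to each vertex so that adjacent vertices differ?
A valid 4-coloring: color 1: [2, 3, 4]; color 2: [1, 5, 6, 7, 9].
(χ(G) = 2 ≤ 4.)

Yes, G is 4-colorable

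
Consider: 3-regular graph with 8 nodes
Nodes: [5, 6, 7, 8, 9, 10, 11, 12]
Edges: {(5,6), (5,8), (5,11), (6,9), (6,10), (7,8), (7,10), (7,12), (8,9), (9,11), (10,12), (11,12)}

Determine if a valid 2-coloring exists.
No, G is not 2-colorable

The clique on vertices [7, 10, 12] has size 3 > 2, so it alone needs 3 colors.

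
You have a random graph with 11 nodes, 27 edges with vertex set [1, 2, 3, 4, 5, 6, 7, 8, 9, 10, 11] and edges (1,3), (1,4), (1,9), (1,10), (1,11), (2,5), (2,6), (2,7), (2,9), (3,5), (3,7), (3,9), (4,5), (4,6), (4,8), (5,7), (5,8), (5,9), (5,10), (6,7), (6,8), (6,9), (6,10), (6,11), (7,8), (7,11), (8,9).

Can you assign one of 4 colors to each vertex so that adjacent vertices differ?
Yes, G is 4-colorable

A valid 4-coloring: color 1: [1, 5, 6]; color 2: [4, 7, 9, 10]; color 3: [2, 3, 8, 11].
(χ(G) = 3 ≤ 4.)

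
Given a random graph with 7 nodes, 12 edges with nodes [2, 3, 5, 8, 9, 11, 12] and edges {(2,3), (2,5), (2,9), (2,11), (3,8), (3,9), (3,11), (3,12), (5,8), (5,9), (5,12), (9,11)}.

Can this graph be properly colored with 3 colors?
No, G is not 3-colorable

The clique on vertices [2, 3, 9, 11] has size 4 > 3, so it alone needs 4 colors.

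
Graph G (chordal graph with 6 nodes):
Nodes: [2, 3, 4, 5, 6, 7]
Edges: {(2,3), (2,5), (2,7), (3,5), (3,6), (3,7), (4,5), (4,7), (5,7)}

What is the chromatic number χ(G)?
χ(G) = 4

Clique number ω(G) = 4 (lower bound: χ ≥ ω).
The clique on [2, 3, 5, 7] has size 4, forcing χ ≥ 4, and the coloring below uses 4 colors, so χ(G) = 4.
A valid 4-coloring: color 1: [6, 7]; color 2: [5]; color 3: [3, 4]; color 4: [2].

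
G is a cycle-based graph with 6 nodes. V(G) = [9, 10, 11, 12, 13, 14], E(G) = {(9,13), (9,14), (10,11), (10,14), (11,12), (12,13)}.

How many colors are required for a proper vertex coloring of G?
χ(G) = 2

Clique number ω(G) = 2 (lower bound: χ ≥ ω).
The graph is bipartite (no odd cycle), so 2 colors suffice: χ(G) = 2.
A valid 2-coloring: color 1: [9, 10, 12]; color 2: [11, 13, 14].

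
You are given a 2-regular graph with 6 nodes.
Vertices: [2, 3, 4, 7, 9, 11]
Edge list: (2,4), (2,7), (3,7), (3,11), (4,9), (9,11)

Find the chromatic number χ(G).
χ(G) = 2

Clique number ω(G) = 2 (lower bound: χ ≥ ω).
The graph is bipartite (no odd cycle), so 2 colors suffice: χ(G) = 2.
A valid 2-coloring: color 1: [2, 3, 9]; color 2: [4, 7, 11].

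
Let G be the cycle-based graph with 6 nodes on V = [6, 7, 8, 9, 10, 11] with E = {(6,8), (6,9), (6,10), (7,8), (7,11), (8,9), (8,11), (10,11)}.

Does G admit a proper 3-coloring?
Yes, G is 3-colorable

A valid 3-coloring: color 1: [8, 10]; color 2: [6, 11]; color 3: [7, 9].
(χ(G) = 3 ≤ 3.)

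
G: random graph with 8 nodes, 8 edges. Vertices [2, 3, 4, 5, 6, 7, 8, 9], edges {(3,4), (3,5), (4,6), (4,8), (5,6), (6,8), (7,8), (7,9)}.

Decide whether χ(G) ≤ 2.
No, G is not 2-colorable

The clique on vertices [4, 6, 8] has size 3 > 2, so it alone needs 3 colors.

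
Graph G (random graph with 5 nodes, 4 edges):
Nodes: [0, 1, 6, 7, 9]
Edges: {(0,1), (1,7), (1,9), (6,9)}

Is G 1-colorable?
No, G is not 1-colorable

Edge (0,1) forces its endpoints to differ, so 1 color is not enough.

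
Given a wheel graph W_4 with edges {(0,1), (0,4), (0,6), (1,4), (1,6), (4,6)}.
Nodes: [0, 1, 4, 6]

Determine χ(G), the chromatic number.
χ(G) = 4

Clique number ω(G) = 4 (lower bound: χ ≥ ω).
The clique on [0, 1, 4, 6] has size 4, forcing χ ≥ 4, and the coloring below uses 4 colors, so χ(G) = 4.
A valid 4-coloring: color 1: [6]; color 2: [4]; color 3: [0]; color 4: [1].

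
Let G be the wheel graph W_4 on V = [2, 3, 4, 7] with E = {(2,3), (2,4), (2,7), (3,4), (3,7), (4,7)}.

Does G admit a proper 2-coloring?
The clique on vertices [2, 3, 4, 7] has size 4 > 2, so it alone needs 4 colors.

No, G is not 2-colorable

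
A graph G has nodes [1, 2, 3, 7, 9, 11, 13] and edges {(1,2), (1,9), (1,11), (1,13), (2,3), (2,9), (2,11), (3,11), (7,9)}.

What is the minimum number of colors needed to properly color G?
Clique number ω(G) = 3 (lower bound: χ ≥ ω).
The clique on [1, 2, 9] has size 3, forcing χ ≥ 3, and the coloring below uses 3 colors, so χ(G) = 3.
A valid 3-coloring: color 1: [2, 7, 13]; color 2: [1, 3]; color 3: [9, 11].

χ(G) = 3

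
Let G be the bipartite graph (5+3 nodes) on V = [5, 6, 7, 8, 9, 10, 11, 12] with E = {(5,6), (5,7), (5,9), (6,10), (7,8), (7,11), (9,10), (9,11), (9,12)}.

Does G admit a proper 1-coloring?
No, G is not 1-colorable

Edge (7,8) forces its endpoints to differ, so 1 color is not enough.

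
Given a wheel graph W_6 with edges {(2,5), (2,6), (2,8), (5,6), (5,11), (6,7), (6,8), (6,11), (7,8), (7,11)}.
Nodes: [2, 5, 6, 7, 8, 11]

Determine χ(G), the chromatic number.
Clique number ω(G) = 3 (lower bound: χ ≥ ω).
Odd cycle [2, 8, 7, 11, 5] needs 3 colors (χ ≥ 3).
Vertex 6 is adjacent to every vertex of [2, 5, 7, 8, 11], which already need 3 colors among themselves, so 6 needs a new color (χ ≥ 4).
The coloring below uses 4 colors, so χ(G) = 4.
A valid 4-coloring: color 1: [6]; color 2: [2, 11]; color 3: [5, 8]; color 4: [7].

χ(G) = 4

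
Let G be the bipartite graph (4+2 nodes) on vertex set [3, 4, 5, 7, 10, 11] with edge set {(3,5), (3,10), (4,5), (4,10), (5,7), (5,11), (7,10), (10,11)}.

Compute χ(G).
χ(G) = 2

Clique number ω(G) = 2 (lower bound: χ ≥ ω).
The graph is bipartite (no odd cycle), so 2 colors suffice: χ(G) = 2.
A valid 2-coloring: color 1: [5, 10]; color 2: [3, 4, 7, 11].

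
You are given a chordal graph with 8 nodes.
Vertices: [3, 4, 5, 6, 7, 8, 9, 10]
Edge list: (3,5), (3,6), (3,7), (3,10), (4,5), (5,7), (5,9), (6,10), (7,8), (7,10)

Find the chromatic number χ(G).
χ(G) = 3

Clique number ω(G) = 3 (lower bound: χ ≥ ω).
The clique on [3, 6, 10] has size 3, forcing χ ≥ 3, and the coloring below uses 3 colors, so χ(G) = 3.
A valid 3-coloring: color 1: [4, 6, 7, 9]; color 2: [3, 8]; color 3: [5, 10].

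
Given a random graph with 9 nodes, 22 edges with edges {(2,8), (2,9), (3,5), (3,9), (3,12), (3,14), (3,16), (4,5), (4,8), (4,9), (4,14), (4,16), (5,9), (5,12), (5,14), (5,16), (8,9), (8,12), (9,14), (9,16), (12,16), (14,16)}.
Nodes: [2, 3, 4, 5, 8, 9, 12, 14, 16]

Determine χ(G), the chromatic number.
χ(G) = 5

Clique number ω(G) = 5 (lower bound: χ ≥ ω).
The clique on [3, 5, 9, 14, 16] has size 5, forcing χ ≥ 5, and the coloring below uses 5 colors, so χ(G) = 5.
A valid 5-coloring: color 1: [9, 12]; color 2: [5, 8]; color 3: [2, 16]; color 4: [3, 4]; color 5: [14].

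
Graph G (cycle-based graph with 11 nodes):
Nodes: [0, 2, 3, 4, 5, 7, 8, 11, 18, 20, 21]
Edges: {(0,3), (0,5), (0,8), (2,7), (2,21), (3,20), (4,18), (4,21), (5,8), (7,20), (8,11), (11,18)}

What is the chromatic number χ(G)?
χ(G) = 3

Clique number ω(G) = 3 (lower bound: χ ≥ ω).
The clique on [0, 5, 8] has size 3, forcing χ ≥ 3, and the coloring below uses 3 colors, so χ(G) = 3.
A valid 3-coloring: color 1: [0, 2, 4, 11, 20]; color 2: [3, 7, 8, 18, 21]; color 3: [5].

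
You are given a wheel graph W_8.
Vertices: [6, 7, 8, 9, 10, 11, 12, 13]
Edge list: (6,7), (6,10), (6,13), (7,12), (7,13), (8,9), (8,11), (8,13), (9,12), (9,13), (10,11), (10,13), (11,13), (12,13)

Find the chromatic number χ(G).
χ(G) = 4

Clique number ω(G) = 3 (lower bound: χ ≥ ω).
Odd cycle [7, 12, 9, 8, 11, 10, 6] needs 3 colors (χ ≥ 3).
Vertex 13 is adjacent to every vertex of [6, 7, 8, 9, 10, 11, 12], which already need 3 colors among themselves, so 13 needs a new color (χ ≥ 4).
The coloring below uses 4 colors, so χ(G) = 4.
A valid 4-coloring: color 1: [13]; color 2: [7, 9, 10]; color 3: [6, 8, 12]; color 4: [11].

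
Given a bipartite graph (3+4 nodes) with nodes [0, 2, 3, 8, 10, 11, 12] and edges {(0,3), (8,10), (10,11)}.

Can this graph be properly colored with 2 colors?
Yes, G is 2-colorable

A valid 2-coloring: color 1: [2, 3, 10, 12]; color 2: [0, 8, 11].
(χ(G) = 2 ≤ 2.)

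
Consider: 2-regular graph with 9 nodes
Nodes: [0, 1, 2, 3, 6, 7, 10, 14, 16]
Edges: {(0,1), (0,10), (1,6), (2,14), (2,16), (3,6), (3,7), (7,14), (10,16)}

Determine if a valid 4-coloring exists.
Yes, G is 4-colorable

A valid 4-coloring: color 1: [0, 6, 14, 16]; color 2: [1, 2, 7, 10]; color 3: [3].
(χ(G) = 3 ≤ 4.)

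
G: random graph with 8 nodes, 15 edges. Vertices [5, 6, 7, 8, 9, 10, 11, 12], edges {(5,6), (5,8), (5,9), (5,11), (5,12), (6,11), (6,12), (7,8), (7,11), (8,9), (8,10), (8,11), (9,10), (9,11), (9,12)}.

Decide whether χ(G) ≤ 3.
The clique on vertices [5, 8, 9, 11] has size 4 > 3, so it alone needs 4 colors.

No, G is not 3-colorable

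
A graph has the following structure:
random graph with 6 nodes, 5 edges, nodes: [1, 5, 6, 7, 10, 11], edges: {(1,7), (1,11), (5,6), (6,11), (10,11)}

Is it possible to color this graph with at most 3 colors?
Yes, G is 3-colorable

A valid 3-coloring: color 1: [5, 7, 11]; color 2: [1, 6, 10].
(χ(G) = 2 ≤ 3.)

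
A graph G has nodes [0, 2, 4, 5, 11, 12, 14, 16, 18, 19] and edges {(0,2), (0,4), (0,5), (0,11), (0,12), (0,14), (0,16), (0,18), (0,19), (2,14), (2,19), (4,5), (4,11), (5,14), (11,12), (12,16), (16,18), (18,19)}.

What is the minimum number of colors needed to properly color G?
χ(G) = 4

Clique number ω(G) = 3 (lower bound: χ ≥ ω).
Odd cycle [16, 12, 11, 4, 5, 14, 2, 19, 18] needs 3 colors (χ ≥ 3).
Vertex 0 is adjacent to every vertex of [2, 4, 5, 11, 12, 14, 16, 18, 19], which already need 3 colors among themselves, so 0 needs a new color (χ ≥ 4).
The coloring below uses 4 colors, so χ(G) = 4.
A valid 4-coloring: color 1: [0]; color 2: [5, 11, 16, 19]; color 3: [4, 12, 14, 18]; color 4: [2].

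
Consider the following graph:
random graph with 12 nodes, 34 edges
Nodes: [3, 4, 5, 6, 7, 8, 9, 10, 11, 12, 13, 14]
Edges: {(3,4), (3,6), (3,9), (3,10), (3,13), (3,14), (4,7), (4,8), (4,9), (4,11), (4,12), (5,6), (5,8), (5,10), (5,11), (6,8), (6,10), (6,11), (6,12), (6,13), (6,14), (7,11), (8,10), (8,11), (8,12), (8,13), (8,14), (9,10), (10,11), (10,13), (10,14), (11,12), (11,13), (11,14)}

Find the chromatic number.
Clique number ω(G) = 5 (lower bound: χ ≥ ω).
The clique on [5, 6, 8, 10, 11] has size 5, forcing χ ≥ 5, and the coloring below uses 5 colors, so χ(G) = 5.
A valid 5-coloring: color 1: [3, 11]; color 2: [4, 6]; color 3: [7, 10, 12]; color 4: [8, 9]; color 5: [5, 13, 14].

χ(G) = 5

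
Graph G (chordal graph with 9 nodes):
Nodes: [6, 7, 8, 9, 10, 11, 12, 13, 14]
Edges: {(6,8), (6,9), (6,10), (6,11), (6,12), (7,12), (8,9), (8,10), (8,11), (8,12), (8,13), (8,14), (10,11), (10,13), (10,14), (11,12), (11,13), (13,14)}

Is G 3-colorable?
The clique on vertices [8, 10, 11, 13] has size 4 > 3, so it alone needs 4 colors.

No, G is not 3-colorable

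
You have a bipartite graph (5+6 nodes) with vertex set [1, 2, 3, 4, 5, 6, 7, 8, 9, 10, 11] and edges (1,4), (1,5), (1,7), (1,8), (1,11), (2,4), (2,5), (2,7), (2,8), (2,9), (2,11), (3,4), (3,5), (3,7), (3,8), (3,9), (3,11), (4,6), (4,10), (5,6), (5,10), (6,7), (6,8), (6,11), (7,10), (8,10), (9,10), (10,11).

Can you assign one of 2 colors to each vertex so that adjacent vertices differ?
A valid 2-coloring: color 1: [1, 2, 3, 6, 10]; color 2: [4, 5, 7, 8, 9, 11].
(χ(G) = 2 ≤ 2.)

Yes, G is 2-colorable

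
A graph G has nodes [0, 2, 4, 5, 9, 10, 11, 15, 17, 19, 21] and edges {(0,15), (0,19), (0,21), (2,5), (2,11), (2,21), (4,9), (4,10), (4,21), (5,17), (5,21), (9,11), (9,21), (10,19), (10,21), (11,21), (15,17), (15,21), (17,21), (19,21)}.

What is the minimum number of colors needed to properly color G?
Clique number ω(G) = 3 (lower bound: χ ≥ ω).
The clique on [0, 19, 21] has size 3, forcing χ ≥ 3, and the coloring below uses 3 colors, so χ(G) = 3.
A valid 3-coloring: color 1: [21]; color 2: [4, 5, 11, 15, 19]; color 3: [0, 2, 9, 10, 17].

χ(G) = 3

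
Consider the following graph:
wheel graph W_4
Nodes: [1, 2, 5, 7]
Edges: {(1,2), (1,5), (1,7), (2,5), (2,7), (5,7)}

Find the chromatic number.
χ(G) = 4

Clique number ω(G) = 4 (lower bound: χ ≥ ω).
The clique on [1, 2, 5, 7] has size 4, forcing χ ≥ 4, and the coloring below uses 4 colors, so χ(G) = 4.
A valid 4-coloring: color 1: [2]; color 2: [1]; color 3: [5]; color 4: [7].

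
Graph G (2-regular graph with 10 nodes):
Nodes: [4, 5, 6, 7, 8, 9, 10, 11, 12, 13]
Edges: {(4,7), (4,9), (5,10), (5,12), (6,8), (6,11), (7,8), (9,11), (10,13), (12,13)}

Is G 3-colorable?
A valid 3-coloring: color 1: [6, 7, 9, 10, 12]; color 2: [4, 5, 8, 11, 13].
(χ(G) = 2 ≤ 3.)

Yes, G is 3-colorable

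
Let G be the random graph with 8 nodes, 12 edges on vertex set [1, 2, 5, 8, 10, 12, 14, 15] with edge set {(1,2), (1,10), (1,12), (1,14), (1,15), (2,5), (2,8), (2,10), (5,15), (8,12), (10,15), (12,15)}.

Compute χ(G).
χ(G) = 3

Clique number ω(G) = 3 (lower bound: χ ≥ ω).
The clique on [1, 2, 10] has size 3, forcing χ ≥ 3, and the coloring below uses 3 colors, so χ(G) = 3.
A valid 3-coloring: color 1: [1, 5, 8]; color 2: [2, 14, 15]; color 3: [10, 12].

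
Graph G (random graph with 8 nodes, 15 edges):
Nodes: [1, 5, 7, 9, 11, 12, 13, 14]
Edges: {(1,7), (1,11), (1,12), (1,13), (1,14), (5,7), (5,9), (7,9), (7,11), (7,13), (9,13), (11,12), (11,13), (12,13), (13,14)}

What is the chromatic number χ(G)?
χ(G) = 4

Clique number ω(G) = 4 (lower bound: χ ≥ ω).
The clique on [1, 11, 12, 13] has size 4, forcing χ ≥ 4, and the coloring below uses 4 colors, so χ(G) = 4.
A valid 4-coloring: color 1: [5, 13]; color 2: [1, 9]; color 3: [7, 12, 14]; color 4: [11].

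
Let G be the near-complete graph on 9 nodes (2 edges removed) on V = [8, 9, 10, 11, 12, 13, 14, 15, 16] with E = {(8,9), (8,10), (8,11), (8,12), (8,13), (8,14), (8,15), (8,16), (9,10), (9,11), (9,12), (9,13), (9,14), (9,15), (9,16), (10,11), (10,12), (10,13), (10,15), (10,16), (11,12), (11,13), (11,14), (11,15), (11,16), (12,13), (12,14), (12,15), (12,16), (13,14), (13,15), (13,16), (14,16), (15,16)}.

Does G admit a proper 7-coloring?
No, G is not 7-colorable

The clique on vertices [8, 9, 10, 11, 12, 13, 15, 16] has size 8 > 7, so it alone needs 8 colors.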